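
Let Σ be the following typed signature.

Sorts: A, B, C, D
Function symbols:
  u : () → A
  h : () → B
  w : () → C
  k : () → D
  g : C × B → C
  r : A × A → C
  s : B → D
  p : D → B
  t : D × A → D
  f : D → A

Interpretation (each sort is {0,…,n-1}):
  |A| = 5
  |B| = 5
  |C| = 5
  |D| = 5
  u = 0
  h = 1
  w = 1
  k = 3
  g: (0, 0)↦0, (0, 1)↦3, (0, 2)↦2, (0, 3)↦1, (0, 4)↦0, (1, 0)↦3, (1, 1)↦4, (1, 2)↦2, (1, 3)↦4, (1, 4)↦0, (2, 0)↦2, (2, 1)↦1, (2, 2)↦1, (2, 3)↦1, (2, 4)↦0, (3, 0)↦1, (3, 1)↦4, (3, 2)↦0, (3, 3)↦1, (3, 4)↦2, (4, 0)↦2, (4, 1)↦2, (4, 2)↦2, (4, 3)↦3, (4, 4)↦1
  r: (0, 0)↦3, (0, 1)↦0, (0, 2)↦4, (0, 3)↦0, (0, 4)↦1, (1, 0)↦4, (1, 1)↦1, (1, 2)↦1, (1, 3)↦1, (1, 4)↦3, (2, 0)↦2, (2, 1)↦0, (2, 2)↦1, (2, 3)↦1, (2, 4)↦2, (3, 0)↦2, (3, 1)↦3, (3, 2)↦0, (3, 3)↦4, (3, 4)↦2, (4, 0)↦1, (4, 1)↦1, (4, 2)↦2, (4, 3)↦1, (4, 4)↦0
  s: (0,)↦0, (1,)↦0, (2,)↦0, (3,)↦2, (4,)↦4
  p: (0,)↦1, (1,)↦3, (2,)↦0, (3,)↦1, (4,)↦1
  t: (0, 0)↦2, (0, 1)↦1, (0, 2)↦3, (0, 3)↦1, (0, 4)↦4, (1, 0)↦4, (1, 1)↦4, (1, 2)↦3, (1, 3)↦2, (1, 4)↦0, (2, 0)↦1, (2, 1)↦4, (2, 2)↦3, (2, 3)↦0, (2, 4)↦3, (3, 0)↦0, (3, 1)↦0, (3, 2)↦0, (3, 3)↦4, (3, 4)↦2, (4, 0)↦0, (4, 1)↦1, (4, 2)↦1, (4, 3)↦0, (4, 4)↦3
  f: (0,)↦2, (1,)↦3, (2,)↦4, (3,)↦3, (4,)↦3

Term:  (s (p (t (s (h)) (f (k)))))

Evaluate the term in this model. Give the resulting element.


value = 2

  h = 1
  (s (h)) = s(1,) = 0
  k = 3
  (f (k)) = f(3,) = 3
  (t (s (h)) (f (k))) = t(0, 3) = 1
  (p (t (s (h)) (f (k)))) = p(1,) = 3
  (s (p (t (s (h)) (f (k))))) = s(3,) = 2


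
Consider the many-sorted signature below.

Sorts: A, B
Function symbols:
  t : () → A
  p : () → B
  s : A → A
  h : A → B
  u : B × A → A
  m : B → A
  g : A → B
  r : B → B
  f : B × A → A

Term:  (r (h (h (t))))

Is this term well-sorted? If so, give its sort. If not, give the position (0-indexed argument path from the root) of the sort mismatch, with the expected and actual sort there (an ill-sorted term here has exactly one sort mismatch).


ill-sorted at position [0, 0]: expected A, got B

      (t) : A
    (h (t)) : B
  (h (h (t))) : ✗ arg 0 at [0, 0] has sort B, expected A


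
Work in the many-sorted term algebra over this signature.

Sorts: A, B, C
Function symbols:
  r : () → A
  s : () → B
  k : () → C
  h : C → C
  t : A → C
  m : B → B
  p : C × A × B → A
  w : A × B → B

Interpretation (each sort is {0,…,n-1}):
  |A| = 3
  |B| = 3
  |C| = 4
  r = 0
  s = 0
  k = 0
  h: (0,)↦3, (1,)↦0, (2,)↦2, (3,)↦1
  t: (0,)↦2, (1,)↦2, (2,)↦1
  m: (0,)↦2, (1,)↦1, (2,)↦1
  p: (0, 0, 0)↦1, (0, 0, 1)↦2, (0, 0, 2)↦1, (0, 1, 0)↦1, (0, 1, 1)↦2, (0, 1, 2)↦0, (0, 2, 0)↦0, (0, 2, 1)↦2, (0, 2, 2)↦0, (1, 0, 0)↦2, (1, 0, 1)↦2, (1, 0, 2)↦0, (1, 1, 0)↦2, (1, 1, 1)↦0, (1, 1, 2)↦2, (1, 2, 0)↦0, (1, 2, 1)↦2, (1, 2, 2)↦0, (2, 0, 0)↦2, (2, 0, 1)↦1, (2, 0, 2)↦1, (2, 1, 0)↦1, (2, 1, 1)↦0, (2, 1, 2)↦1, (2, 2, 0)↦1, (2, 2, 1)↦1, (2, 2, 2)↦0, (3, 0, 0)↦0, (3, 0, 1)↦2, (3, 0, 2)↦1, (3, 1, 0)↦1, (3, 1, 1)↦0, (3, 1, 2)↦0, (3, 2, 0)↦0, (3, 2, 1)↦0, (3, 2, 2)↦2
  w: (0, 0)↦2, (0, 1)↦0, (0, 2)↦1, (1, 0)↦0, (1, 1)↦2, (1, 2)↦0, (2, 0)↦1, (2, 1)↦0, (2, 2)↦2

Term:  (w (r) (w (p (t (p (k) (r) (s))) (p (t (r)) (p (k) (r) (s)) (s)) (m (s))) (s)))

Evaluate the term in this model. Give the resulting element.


  r = 0
  k = 0
  r = 0
  s = 0
  (p (k) (r) (s)) = p(0, 0, 0) = 1
  (t (p (k) (r) (s))) = t(1,) = 2
  r = 0
  (t (r)) = t(0,) = 2
  k = 0
  r = 0
  s = 0
  (p (k) (r) (s)) = p(0, 0, 0) = 1
  s = 0
  (p (t (r)) (p (k) (r) (s)) (s)) = p(2, 1, 0) = 1
  s = 0
  (m (s)) = m(0,) = 2
  (p (t (p (k) (r) (s))) (p (t (r)) (p (k) (r) (s)) (s)) (m (s))) = p(2, 1, 2) = 1
  s = 0
  (w (p (t (p (k) (r) (s))) (p (t (r)) (p (k) (r) (s)) (s)) (m (s))) (s)) = w(1, 0) = 0
  (w (r) (w (p (t (p (k) (r) (s))) (p (t (r)) (p (k) (r) (s)) (s)) (m (s))) (s))) = w(0, 0) = 2

value = 2


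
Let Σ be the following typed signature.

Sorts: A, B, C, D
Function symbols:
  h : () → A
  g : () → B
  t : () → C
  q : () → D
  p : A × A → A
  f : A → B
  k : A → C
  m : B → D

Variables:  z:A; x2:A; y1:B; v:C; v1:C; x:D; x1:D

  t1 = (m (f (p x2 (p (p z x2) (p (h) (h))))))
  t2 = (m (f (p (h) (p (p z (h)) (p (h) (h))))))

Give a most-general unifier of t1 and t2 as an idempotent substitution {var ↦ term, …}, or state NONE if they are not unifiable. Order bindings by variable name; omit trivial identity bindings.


{x2 ↦ (h)}


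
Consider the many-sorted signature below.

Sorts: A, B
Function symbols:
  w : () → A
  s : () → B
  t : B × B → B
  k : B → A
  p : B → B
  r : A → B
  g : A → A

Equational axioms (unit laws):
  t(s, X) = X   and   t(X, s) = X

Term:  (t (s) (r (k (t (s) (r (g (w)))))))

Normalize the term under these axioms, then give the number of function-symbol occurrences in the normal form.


1. (t (s) (r (k (t (s) (r (g (w)))))))  →  (r (k (t (s) (r (g (w))))))
2. (r (k (t (s) (r (g (w))))))  →  (r (k (r (g (w)))))
normal form: (r (k (r (g (w)))))

size = 5


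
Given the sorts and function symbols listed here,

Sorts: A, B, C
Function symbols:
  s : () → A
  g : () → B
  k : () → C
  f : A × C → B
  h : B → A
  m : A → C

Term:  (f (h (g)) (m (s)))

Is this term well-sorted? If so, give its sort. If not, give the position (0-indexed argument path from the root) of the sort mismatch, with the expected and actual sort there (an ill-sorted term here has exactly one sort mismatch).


    (g) : B
  (h (g)) : A
    (s) : A
  (m (s)) : C
(f (h (g)) (m (s))) : B

well-sorted; sort = B


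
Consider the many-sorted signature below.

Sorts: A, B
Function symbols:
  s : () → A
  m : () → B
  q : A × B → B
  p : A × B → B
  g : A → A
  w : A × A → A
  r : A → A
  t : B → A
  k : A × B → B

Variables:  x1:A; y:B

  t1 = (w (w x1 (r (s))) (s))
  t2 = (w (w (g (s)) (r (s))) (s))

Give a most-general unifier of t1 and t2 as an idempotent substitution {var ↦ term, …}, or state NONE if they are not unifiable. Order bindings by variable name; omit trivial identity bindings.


{x1 ↦ (g (s))}


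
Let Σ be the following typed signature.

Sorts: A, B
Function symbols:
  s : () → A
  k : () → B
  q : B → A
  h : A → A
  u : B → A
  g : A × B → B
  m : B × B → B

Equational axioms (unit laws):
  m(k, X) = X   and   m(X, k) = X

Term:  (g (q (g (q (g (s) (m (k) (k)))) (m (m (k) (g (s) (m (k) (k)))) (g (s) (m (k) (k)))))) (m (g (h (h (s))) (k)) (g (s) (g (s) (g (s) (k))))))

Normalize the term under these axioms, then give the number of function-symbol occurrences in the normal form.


1. (g (q (g (q (g (s) (m (k) (k)))) (m (m (k) (g (s) (m (k) (k)))) (g (s) (m (k) (k)))))) (m (g (h (h (s))) (k)) (g (s) (g (s) (g (s) (k))))))  →  (g (q (g (q (g (s) (k))) (m (m (k) (g (s) (m (k) (k)))) (g (s) (m (k) (k)))))) (m (g (h (h (s))) (k)) (g (s) (g (s) (g (s) (k))))))
2. (g (q (g (q (g (s) (k))) (m (m (k) (g (s) (m (k) (k)))) (g (s) (m (k) (k)))))) (m (g (h (h (s))) (k)) (g (s) (g (s) (g (s) (k))))))  →  (g (q (g (q (g (s) (k))) (m (g (s) (m (k) (k))) (g (s) (m (k) (k)))))) (m (g (h (h (s))) (k)) (g (s) (g (s) (g (s) (k))))))
3. (g (q (g (q (g (s) (k))) (m (g (s) (m (k) (k))) (g (s) (m (k) (k)))))) (m (g (h (h (s))) (k)) (g (s) (g (s) (g (s) (k))))))  →  (g (q (g (q (g (s) (k))) (m (g (s) (k)) (g (s) (m (k) (k)))))) (m (g (h (h (s))) (k)) (g (s) (g (s) (g (s) (k))))))
4. (g (q (g (q (g (s) (k))) (m (g (s) (k)) (g (s) (m (k) (k)))))) (m (g (h (h (s))) (k)) (g (s) (g (s) (g (s) (k))))))  →  (g (q (g (q (g (s) (k))) (m (g (s) (k)) (g (s) (k))))) (m (g (h (h (s))) (k)) (g (s) (g (s) (g (s) (k))))))
normal form: (g (q (g (q (g (s) (k))) (m (g (s) (k)) (g (s) (k))))) (m (g (h (h (s))) (k)) (g (s) (g (s) (g (s) (k))))))

size = 27


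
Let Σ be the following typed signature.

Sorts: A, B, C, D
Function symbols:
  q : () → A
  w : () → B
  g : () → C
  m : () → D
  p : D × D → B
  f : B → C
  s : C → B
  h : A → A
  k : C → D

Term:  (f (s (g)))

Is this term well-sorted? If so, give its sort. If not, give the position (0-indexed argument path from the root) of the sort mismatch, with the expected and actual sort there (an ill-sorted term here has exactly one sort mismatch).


    (g) : C
  (s (g)) : B
(f (s (g))) : C

well-sorted; sort = C


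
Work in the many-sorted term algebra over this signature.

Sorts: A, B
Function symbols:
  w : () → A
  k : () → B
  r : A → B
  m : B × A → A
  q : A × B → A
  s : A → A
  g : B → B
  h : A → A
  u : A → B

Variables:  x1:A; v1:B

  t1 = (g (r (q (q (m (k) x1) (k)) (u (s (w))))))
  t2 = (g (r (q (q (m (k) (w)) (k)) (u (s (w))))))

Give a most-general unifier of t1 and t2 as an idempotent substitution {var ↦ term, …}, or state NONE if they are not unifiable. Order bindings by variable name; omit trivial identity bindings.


{x1 ↦ (w)}


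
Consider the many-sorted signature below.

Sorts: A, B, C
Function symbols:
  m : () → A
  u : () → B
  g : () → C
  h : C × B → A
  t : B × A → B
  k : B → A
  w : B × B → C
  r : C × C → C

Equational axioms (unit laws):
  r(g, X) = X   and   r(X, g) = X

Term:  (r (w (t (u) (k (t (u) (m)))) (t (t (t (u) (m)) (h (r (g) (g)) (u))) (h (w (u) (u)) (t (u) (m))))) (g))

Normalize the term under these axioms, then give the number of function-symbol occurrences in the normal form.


1. (r (w (t (u) (k (t (u) (m)))) (t (t (t (u) (m)) (h (r (g) (g)) (u))) (h (w (u) (u)) (t (u) (m))))) (g))  →  (w (t (u) (k (t (u) (m)))) (t (t (t (u) (m)) (h (r (g) (g)) (u))) (h (w (u) (u)) (t (u) (m)))))
2. (w (t (u) (k (t (u) (m)))) (t (t (t (u) (m)) (h (r (g) (g)) (u))) (h (w (u) (u)) (t (u) (m)))))  →  (w (t (u) (k (t (u) (m)))) (t (t (t (u) (m)) (h (g) (u))) (h (w (u) (u)) (t (u) (m)))))
normal form: (w (t (u) (k (t (u) (m)))) (t (t (t (u) (m)) (h (g) (u))) (h (w (u) (u)) (t (u) (m)))))

size = 22


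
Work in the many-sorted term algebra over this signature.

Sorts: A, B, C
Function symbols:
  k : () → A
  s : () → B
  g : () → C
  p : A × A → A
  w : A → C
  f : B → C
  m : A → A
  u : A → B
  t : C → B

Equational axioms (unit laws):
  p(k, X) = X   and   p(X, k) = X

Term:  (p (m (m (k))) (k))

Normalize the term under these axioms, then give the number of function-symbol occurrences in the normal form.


1. (p (m (m (k))) (k))  →  (m (m (k)))
normal form: (m (m (k)))

size = 3


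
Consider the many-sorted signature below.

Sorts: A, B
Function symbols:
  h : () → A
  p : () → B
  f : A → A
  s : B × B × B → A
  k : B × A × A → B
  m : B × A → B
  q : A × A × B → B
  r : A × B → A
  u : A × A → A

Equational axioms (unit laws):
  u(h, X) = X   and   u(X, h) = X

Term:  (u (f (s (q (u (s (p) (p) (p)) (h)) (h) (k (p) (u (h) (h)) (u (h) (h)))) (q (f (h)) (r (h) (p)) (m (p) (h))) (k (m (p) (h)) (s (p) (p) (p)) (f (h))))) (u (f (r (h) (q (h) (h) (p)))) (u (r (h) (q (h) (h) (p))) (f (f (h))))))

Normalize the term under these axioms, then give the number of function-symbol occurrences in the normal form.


1. (u (f (s (q (u (s (p) (p) (p)) (h)) (h) (k (p) (u (h) (h)) (u (h) (h)))) (q (f (h)) (r (h) (p)) (m (p) (h))) (k (m (p) (h)) (s (p) (p) (p)) (f (h))))) (u (f (r (h) (q (h) (h) (p)))) (u (r (h) (q (h) (h) (p))) (f (f (h))))))  →  (u (f (s (q (s (p) (p) (p)) (h) (k (p) (u (h) (h)) (u (h) (h)))) (q (f (h)) (r (h) (p)) (m (p) (h))) (k (m (p) (h)) (s (p) (p) (p)) (f (h))))) (u (f (r (h) (q (h) (h) (p)))) (u (r (h) (q (h) (h) (p))) (f (f (h))))))
2. (u (f (s (q (s (p) (p) (p)) (h) (k (p) (u (h) (h)) (u (h) (h)))) (q (f (h)) (r (h) (p)) (m (p) (h))) (k (m (p) (h)) (s (p) (p) (p)) (f (h))))) (u (f (r (h) (q (h) (h) (p)))) (u (r (h) (q (h) (h) (p))) (f (f (h))))))  →  (u (f (s (q (s (p) (p) (p)) (h) (k (p) (h) (u (h) (h)))) (q (f (h)) (r (h) (p)) (m (p) (h))) (k (m (p) (h)) (s (p) (p) (p)) (f (h))))) (u (f (r (h) (q (h) (h) (p)))) (u (r (h) (q (h) (h) (p))) (f (f (h))))))
3. (u (f (s (q (s (p) (p) (p)) (h) (k (p) (h) (u (h) (h)))) (q (f (h)) (r (h) (p)) (m (p) (h))) (k (m (p) (h)) (s (p) (p) (p)) (f (h))))) (u (f (r (h) (q (h) (h) (p)))) (u (r (h) (q (h) (h) (p))) (f (f (h))))))  →  (u (f (s (q (s (p) (p) (p)) (h) (k (p) (h) (h))) (q (f (h)) (r (h) (p)) (m (p) (h))) (k (m (p) (h)) (s (p) (p) (p)) (f (h))))) (u (f (r (h) (q (h) (h) (p)))) (u (r (h) (q (h) (h) (p))) (f (f (h))))))
normal form: (u (f (s (q (s (p) (p) (p)) (h) (k (p) (h) (h))) (q (f (h)) (r (h) (p)) (m (p) (h))) (k (m (p) (h)) (s (p) (p) (p)) (f (h))))) (u (f (r (h) (q (h) (h) (p)))) (u (r (h) (q (h) (h) (p))) (f (f (h))))))

size = 50


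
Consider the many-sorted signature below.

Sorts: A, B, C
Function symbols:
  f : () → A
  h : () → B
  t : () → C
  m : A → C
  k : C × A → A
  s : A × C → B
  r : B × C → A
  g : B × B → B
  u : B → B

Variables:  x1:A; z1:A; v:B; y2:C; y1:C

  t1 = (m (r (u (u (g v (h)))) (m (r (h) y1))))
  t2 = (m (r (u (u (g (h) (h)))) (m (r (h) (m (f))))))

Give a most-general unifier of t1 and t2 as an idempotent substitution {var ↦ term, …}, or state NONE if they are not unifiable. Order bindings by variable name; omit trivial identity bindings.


{v ↦ (h), y1 ↦ (m (f))}


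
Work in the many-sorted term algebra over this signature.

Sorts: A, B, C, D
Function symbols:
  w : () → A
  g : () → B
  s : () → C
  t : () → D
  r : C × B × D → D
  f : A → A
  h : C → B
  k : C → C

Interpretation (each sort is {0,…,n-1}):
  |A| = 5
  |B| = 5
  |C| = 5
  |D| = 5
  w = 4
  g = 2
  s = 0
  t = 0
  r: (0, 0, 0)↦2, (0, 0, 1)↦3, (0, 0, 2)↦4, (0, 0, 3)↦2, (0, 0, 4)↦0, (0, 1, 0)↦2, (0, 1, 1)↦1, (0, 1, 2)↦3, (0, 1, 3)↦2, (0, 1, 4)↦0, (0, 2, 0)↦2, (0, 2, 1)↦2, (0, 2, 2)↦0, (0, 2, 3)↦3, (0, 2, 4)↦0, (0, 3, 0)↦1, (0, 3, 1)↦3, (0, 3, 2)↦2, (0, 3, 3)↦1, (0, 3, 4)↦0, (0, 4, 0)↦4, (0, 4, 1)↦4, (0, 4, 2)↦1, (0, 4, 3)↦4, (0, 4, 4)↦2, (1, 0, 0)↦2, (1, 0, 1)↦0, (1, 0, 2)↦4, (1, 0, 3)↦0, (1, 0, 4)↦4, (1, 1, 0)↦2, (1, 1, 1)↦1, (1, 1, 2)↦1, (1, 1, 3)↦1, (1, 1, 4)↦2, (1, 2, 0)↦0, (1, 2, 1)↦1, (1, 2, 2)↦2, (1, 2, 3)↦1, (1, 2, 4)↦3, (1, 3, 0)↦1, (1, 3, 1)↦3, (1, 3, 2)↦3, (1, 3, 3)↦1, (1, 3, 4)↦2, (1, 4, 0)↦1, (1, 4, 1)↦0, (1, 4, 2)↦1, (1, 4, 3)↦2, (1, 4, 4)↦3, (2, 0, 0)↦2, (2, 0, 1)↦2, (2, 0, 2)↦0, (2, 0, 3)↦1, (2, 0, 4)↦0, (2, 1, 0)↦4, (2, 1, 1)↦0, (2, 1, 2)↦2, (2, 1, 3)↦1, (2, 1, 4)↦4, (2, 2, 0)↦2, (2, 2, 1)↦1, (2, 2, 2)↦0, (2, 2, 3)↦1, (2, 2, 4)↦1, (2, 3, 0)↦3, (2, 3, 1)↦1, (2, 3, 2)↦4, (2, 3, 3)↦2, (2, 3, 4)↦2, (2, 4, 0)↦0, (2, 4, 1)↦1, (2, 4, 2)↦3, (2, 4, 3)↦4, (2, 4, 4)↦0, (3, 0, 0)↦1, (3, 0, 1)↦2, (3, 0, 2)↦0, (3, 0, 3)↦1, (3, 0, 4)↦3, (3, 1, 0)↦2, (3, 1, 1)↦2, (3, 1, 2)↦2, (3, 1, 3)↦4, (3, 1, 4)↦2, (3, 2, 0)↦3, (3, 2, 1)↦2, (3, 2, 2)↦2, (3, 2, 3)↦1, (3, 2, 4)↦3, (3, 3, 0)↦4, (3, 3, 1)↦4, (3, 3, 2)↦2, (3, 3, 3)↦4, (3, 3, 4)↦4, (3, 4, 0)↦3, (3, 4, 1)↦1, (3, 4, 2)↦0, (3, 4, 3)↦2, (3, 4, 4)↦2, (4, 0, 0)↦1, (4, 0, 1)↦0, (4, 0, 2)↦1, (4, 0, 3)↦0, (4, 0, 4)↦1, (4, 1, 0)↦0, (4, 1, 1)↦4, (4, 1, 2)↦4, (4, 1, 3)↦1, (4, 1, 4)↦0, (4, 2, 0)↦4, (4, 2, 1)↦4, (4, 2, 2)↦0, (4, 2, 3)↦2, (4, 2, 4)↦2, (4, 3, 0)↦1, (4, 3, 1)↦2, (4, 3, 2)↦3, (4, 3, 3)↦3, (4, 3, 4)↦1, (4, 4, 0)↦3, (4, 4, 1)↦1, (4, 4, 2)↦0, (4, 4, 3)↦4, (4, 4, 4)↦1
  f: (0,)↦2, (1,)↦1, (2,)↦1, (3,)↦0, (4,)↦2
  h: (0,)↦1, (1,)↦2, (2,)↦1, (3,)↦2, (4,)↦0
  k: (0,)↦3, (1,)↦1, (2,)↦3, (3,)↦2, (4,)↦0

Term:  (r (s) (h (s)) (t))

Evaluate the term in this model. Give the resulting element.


  s = 0
  s = 0
  (h (s)) = h(0,) = 1
  t = 0
  (r (s) (h (s)) (t)) = r(0, 1, 0) = 2

value = 2


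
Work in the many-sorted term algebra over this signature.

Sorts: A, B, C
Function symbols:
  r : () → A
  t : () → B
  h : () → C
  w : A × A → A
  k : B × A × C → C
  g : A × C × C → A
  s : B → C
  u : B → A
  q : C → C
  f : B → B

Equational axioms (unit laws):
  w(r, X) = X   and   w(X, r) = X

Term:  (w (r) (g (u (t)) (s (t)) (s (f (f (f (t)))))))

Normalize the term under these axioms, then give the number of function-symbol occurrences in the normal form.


size = 10

1. (w (r) (g (u (t)) (s (t)) (s (f (f (f (t)))))))  →  (g (u (t)) (s (t)) (s (f (f (f (t))))))
normal form: (g (u (t)) (s (t)) (s (f (f (f (t))))))


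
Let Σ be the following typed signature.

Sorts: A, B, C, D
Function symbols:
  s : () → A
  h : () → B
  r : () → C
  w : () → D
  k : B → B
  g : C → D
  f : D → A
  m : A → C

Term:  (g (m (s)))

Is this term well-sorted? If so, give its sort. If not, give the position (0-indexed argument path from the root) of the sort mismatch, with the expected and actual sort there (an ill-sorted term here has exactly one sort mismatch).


    (s) : A
  (m (s)) : C
(g (m (s))) : D

well-sorted; sort = D


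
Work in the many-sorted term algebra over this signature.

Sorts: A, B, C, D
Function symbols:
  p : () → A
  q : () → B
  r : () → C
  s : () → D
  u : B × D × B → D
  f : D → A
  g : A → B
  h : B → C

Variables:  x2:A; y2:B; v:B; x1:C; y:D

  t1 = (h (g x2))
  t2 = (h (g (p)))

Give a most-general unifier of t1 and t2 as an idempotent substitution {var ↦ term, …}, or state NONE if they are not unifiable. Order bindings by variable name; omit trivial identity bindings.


{x2 ↦ (p)}


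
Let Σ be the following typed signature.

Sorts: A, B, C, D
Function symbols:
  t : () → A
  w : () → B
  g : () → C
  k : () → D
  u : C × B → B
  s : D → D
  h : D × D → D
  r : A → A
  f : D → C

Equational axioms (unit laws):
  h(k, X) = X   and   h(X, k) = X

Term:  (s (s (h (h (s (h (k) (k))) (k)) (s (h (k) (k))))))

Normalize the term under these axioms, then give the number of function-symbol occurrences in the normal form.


size = 7

1. (s (s (h (h (s (h (k) (k))) (k)) (s (h (k) (k))))))  →  (s (s (h (s (h (k) (k))) (s (h (k) (k))))))
2. (s (s (h (s (h (k) (k))) (s (h (k) (k))))))  →  (s (s (h (s (k)) (s (h (k) (k))))))
3. (s (s (h (s (k)) (s (h (k) (k))))))  →  (s (s (h (s (k)) (s (k)))))
normal form: (s (s (h (s (k)) (s (k)))))


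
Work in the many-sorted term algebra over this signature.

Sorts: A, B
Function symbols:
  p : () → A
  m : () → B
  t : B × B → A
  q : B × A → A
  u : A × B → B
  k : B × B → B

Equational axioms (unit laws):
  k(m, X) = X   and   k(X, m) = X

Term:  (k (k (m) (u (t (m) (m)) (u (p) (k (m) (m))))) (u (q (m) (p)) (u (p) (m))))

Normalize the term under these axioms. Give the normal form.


1. (k (k (m) (u (t (m) (m)) (u (p) (k (m) (m))))) (u (q (m) (p)) (u (p) (m))))  →  (k (u (t (m) (m)) (u (p) (k (m) (m)))) (u (q (m) (p)) (u (p) (m))))
2. (k (u (t (m) (m)) (u (p) (k (m) (m)))) (u (q (m) (p)) (u (p) (m))))  →  (k (u (t (m) (m)) (u (p) (m))) (u (q (m) (p)) (u (p) (m))))

normal form = (k (u (t (m) (m)) (u (p) (m))) (u (q (m) (p)) (u (p) (m))))


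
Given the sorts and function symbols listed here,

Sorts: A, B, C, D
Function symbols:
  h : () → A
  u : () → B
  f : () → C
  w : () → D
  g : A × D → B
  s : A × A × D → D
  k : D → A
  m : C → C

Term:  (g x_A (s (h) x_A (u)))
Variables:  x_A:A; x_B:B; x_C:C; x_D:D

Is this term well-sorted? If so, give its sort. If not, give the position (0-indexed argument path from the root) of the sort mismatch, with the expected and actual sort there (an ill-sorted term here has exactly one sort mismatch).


  x_A : A
    (h) : A
    x_A : A
    (u) : B
  (s (h) x_A (u)) : ✗ arg 2 at [1, 2] has sort B, expected D

ill-sorted at position [1, 2]: expected D, got B


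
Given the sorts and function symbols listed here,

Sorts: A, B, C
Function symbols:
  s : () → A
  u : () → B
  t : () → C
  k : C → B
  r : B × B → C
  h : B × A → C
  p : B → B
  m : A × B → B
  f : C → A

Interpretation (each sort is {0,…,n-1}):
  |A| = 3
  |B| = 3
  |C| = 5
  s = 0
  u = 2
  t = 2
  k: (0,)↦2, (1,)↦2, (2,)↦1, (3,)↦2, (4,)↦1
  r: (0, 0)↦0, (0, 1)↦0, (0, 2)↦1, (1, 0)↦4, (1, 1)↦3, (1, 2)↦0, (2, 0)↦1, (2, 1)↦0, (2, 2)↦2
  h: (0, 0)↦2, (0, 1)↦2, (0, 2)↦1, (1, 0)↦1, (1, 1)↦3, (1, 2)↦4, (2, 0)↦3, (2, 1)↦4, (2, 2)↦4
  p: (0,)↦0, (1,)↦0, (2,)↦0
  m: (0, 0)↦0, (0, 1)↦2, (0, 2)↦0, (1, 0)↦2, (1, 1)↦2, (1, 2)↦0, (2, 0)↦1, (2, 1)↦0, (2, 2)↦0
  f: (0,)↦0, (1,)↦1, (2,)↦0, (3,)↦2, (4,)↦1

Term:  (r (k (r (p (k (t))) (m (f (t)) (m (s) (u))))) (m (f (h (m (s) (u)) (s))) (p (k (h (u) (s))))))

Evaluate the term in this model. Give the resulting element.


  t = 2
  (k (t)) = k(2,) = 1
  (p (k (t))) = p(1,) = 0
  t = 2
  (f (t)) = f(2,) = 0
  s = 0
  u = 2
  (m (s) (u)) = m(0, 2) = 0
  (m (f (t)) (m (s) (u))) = m(0, 0) = 0
  (r (p (k (t))) (m (f (t)) (m (s) (u)))) = r(0, 0) = 0
  (k (r (p (k (t))) (m (f (t)) (m (s) (u))))) = k(0,) = 2
  s = 0
  u = 2
  (m (s) (u)) = m(0, 2) = 0
  s = 0
  (h (m (s) (u)) (s)) = h(0, 0) = 2
  (f (h (m (s) (u)) (s))) = f(2,) = 0
  u = 2
  s = 0
  (h (u) (s)) = h(2, 0) = 3
  (k (h (u) (s))) = k(3,) = 2
  (p (k (h (u) (s)))) = p(2,) = 0
  (m (f (h (m (s) (u)) (s))) (p (k (h (u) (s))))) = m(0, 0) = 0
  (r (k (r (p (k (t))) (m (f (t)) (m (s) (u))))) (m (f (h (m (s) (u)) (s))) (p (k (h (u) (s)))))) = r(2, 0) = 1

value = 1


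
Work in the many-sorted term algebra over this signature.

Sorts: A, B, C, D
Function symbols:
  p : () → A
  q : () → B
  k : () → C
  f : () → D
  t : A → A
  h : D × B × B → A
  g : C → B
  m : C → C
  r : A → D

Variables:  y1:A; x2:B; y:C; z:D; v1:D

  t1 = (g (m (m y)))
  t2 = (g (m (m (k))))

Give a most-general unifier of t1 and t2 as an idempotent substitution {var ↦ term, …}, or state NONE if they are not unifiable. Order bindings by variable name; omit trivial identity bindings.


{y ↦ (k)}


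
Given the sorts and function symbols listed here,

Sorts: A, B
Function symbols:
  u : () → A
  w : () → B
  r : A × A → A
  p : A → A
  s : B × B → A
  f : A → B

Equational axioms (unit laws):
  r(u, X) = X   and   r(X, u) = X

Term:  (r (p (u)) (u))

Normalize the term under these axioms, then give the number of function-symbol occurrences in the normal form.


1. (r (p (u)) (u))  →  (p (u))
normal form: (p (u))

size = 2


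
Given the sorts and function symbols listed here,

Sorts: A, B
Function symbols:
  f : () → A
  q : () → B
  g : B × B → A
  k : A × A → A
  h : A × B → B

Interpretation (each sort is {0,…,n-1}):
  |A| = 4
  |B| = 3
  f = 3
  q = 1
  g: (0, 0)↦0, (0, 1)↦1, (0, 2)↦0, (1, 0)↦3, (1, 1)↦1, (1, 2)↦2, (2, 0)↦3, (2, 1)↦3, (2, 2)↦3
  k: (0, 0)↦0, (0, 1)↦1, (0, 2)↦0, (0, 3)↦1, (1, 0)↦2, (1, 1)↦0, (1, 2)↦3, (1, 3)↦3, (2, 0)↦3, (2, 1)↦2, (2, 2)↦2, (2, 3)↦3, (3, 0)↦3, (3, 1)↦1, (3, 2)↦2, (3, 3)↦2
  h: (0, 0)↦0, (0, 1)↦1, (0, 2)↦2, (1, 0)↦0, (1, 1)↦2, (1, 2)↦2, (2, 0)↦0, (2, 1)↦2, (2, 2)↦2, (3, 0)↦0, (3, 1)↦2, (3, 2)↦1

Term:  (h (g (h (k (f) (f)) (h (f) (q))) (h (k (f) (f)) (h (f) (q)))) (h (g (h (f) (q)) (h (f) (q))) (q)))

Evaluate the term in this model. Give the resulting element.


  f = 3
  f = 3
  (k (f) (f)) = k(3, 3) = 2
  f = 3
  q = 1
  (h (f) (q)) = h(3, 1) = 2
  (h (k (f) (f)) (h (f) (q))) = h(2, 2) = 2
  f = 3
  f = 3
  (k (f) (f)) = k(3, 3) = 2
  f = 3
  q = 1
  (h (f) (q)) = h(3, 1) = 2
  (h (k (f) (f)) (h (f) (q))) = h(2, 2) = 2
  (g (h (k (f) (f)) (h (f) (q))) (h (k (f) (f)) (h (f) (q)))) = g(2, 2) = 3
  f = 3
  q = 1
  (h (f) (q)) = h(3, 1) = 2
  f = 3
  q = 1
  (h (f) (q)) = h(3, 1) = 2
  (g (h (f) (q)) (h (f) (q))) = g(2, 2) = 3
  q = 1
  (h (g (h (f) (q)) (h (f) (q))) (q)) = h(3, 1) = 2
  (h (g (h (k (f) (f)) (h (f) (q))) (h (k (f) (f)) (h (f) (q)))) (h (g (h (f) (q)) (h (f) (q))) (q))) = h(3, 2) = 1

value = 1


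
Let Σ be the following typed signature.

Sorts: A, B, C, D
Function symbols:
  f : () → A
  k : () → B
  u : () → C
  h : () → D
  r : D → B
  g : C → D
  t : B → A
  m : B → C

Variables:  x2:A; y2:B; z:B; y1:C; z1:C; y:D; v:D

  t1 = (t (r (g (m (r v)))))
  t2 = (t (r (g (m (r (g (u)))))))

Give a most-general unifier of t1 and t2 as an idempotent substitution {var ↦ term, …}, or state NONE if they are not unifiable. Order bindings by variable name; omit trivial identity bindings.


{v ↦ (g (u))}


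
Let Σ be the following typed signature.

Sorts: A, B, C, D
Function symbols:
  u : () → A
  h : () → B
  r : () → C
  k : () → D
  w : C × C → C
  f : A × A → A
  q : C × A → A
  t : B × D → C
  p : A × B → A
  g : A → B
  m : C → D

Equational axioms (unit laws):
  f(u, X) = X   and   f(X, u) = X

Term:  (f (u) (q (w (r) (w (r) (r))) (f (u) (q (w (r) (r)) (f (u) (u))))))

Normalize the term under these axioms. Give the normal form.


1. (f (u) (q (w (r) (w (r) (r))) (f (u) (q (w (r) (r)) (f (u) (u))))))  →  (q (w (r) (w (r) (r))) (f (u) (q (w (r) (r)) (f (u) (u)))))
2. (q (w (r) (w (r) (r))) (f (u) (q (w (r) (r)) (f (u) (u)))))  →  (q (w (r) (w (r) (r))) (q (w (r) (r)) (f (u) (u))))
3. (q (w (r) (w (r) (r))) (q (w (r) (r)) (f (u) (u))))  →  (q (w (r) (w (r) (r))) (q (w (r) (r)) (u)))

normal form = (q (w (r) (w (r) (r))) (q (w (r) (r)) (u)))


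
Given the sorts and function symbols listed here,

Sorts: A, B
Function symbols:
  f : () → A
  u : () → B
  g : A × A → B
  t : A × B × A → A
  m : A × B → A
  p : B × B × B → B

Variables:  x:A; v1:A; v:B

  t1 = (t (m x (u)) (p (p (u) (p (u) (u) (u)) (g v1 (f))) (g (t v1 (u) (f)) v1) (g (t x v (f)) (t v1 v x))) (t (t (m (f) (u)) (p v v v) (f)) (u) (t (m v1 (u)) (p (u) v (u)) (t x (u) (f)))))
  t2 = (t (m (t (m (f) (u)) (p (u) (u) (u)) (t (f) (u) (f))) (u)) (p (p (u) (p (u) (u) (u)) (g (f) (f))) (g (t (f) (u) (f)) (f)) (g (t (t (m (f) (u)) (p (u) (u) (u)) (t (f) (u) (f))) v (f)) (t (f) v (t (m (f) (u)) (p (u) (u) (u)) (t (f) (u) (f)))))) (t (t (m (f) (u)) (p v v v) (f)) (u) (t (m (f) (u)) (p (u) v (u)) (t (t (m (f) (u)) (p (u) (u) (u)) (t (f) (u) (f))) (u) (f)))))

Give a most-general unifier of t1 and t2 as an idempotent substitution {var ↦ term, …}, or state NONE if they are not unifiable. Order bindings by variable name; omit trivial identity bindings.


{v1 ↦ (f), x ↦ (t (m (f) (u)) (p (u) (u) (u)) (t (f) (u) (f)))}


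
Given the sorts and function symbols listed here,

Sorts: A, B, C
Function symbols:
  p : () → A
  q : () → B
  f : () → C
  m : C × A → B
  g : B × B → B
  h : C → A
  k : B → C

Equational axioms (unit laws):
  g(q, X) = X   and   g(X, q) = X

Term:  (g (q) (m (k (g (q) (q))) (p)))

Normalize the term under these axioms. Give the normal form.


normal form = (m (k (q)) (p))

1. (g (q) (m (k (g (q) (q))) (p)))  →  (m (k (g (q) (q))) (p))
2. (m (k (g (q) (q))) (p))  →  (m (k (q)) (p))


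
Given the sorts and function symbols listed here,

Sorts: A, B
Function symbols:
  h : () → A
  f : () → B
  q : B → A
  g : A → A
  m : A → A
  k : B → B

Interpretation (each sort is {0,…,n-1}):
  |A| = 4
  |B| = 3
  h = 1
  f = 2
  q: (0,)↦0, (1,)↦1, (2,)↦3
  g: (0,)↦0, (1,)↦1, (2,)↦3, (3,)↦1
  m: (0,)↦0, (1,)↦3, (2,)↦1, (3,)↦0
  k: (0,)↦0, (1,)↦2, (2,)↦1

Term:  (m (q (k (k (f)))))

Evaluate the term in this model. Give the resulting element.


value = 0

  f = 2
  (k (f)) = k(2,) = 1
  (k (k (f))) = k(1,) = 2
  (q (k (k (f)))) = q(2,) = 3
  (m (q (k (k (f))))) = m(3,) = 0


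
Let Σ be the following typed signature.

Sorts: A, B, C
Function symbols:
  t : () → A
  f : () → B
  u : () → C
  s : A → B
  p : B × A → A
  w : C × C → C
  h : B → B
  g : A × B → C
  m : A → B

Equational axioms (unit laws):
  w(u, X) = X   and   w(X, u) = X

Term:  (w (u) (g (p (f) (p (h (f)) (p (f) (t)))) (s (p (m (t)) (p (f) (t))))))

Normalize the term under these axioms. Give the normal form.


normal form = (g (p (f) (p (h (f)) (p (f) (t)))) (s (p (m (t)) (p (f) (t)))))

1. (w (u) (g (p (f) (p (h (f)) (p (f) (t)))) (s (p (m (t)) (p (f) (t))))))  →  (g (p (f) (p (h (f)) (p (f) (t)))) (s (p (m (t)) (p (f) (t)))))


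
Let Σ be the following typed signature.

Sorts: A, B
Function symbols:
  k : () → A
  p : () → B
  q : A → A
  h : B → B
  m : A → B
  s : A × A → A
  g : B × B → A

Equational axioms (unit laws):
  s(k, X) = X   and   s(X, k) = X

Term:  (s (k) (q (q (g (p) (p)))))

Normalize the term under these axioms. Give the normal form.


1. (s (k) (q (q (g (p) (p)))))  →  (q (q (g (p) (p))))

normal form = (q (q (g (p) (p))))


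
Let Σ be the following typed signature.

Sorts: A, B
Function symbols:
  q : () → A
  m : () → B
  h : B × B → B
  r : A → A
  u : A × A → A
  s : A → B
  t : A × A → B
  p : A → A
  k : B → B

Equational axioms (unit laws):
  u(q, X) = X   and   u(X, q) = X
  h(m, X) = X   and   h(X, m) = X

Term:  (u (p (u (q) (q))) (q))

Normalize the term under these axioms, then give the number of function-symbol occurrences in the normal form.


1. (u (p (u (q) (q))) (q))  →  (p (u (q) (q)))
2. (p (u (q) (q)))  →  (p (q))
normal form: (p (q))

size = 2


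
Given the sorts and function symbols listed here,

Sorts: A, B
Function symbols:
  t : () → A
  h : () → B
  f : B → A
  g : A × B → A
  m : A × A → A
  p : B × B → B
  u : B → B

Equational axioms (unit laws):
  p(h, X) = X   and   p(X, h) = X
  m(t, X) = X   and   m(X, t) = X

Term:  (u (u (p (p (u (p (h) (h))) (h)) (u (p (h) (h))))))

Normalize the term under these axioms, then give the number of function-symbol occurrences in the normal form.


1. (u (u (p (p (u (p (h) (h))) (h)) (u (p (h) (h))))))  →  (u (u (p (u (p (h) (h))) (u (p (h) (h))))))
2. (u (u (p (u (p (h) (h))) (u (p (h) (h))))))  →  (u (u (p (u (h)) (u (p (h) (h))))))
3. (u (u (p (u (h)) (u (p (h) (h))))))  →  (u (u (p (u (h)) (u (h)))))
normal form: (u (u (p (u (h)) (u (h)))))

size = 7


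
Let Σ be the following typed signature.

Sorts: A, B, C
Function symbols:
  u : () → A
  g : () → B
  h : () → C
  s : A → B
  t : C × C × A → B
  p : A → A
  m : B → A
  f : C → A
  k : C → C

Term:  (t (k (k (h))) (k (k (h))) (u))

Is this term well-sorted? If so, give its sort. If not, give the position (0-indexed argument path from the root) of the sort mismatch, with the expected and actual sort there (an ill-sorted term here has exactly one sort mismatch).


well-sorted; sort = B

      (h) : C
    (k (h)) : C
  (k (k (h))) : C
      (h) : C
    (k (h)) : C
  (k (k (h))) : C
  (u) : A
(t (k (k (h))) (k (k (h))) (u)) : B


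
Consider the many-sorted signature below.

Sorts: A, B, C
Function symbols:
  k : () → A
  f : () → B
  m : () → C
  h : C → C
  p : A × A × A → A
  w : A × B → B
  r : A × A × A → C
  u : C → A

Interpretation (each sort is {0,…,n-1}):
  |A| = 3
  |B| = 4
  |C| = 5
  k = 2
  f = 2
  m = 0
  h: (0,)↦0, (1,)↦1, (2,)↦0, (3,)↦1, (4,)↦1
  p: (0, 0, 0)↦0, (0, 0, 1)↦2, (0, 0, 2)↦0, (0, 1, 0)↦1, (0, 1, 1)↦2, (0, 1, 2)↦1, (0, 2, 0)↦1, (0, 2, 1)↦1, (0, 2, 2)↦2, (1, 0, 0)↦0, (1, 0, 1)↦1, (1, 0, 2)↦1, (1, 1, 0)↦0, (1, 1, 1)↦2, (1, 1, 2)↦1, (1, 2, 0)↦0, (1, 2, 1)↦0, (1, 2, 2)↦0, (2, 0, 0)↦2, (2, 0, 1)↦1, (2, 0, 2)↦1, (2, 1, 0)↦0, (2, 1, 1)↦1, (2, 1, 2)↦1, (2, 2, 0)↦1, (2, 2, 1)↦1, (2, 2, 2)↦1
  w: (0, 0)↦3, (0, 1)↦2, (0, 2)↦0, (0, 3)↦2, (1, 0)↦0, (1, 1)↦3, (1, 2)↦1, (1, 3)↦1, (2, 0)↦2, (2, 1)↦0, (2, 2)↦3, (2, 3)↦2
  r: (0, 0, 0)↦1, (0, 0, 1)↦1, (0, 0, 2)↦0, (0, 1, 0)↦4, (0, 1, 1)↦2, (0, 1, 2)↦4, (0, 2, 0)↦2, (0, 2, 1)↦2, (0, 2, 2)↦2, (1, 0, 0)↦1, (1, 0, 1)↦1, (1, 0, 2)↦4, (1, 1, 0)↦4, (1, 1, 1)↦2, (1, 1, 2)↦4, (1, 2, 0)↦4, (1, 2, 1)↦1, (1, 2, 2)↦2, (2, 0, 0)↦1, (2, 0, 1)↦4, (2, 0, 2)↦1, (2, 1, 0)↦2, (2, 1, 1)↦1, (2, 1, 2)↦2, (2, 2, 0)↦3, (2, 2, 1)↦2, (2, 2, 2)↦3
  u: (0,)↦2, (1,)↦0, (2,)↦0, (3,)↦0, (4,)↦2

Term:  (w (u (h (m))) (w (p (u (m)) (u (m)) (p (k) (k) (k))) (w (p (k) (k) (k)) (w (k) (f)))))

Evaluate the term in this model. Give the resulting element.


  m = 0
  (h (m)) = h(0,) = 0
  (u (h (m))) = u(0,) = 2
  m = 0
  (u (m)) = u(0,) = 2
  m = 0
  (u (m)) = u(0,) = 2
  k = 2
  k = 2
  k = 2
  (p (k) (k) (k)) = p(2, 2, 2) = 1
  (p (u (m)) (u (m)) (p (k) (k) (k))) = p(2, 2, 1) = 1
  k = 2
  k = 2
  k = 2
  (p (k) (k) (k)) = p(2, 2, 2) = 1
  k = 2
  f = 2
  (w (k) (f)) = w(2, 2) = 3
  (w (p (k) (k) (k)) (w (k) (f))) = w(1, 3) = 1
  (w (p (u (m)) (u (m)) (p (k) (k) (k))) (w (p (k) (k) (k)) (w (k) (f)))) = w(1, 1) = 3
  (w (u (h (m))) (w (p (u (m)) (u (m)) (p (k) (k) (k))) (w (p (k) (k) (k)) (w (k) (f))))) = w(2, 3) = 2

value = 2


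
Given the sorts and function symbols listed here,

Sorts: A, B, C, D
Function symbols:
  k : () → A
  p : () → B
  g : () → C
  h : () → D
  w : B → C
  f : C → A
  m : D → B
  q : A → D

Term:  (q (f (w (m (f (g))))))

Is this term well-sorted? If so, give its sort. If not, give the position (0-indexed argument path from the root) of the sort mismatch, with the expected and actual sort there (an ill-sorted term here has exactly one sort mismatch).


          (g) : C
        (f (g)) : A
      (m (f (g))) : ✗ arg 0 at [0, 0, 0, 0] has sort A, expected D

ill-sorted at position [0, 0, 0, 0]: expected D, got A


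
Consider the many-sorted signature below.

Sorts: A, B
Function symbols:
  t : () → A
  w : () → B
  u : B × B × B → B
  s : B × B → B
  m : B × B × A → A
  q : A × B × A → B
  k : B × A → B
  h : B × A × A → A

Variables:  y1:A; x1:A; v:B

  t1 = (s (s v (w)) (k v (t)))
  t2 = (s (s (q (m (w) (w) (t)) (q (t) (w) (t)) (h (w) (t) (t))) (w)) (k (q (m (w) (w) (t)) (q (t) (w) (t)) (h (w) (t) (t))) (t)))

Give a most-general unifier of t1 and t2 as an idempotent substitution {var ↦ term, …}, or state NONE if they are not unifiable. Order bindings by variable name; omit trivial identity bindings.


{v ↦ (q (m (w) (w) (t)) (q (t) (w) (t)) (h (w) (t) (t)))}


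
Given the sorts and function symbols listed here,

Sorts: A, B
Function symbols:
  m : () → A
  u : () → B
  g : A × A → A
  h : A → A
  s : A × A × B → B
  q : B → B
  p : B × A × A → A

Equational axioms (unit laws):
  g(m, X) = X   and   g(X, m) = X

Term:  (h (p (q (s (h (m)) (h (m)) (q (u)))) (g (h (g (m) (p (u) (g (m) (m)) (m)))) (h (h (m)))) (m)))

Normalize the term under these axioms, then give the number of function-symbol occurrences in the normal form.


1. (h (p (q (s (h (m)) (h (m)) (q (u)))) (g (h (g (m) (p (u) (g (m) (m)) (m)))) (h (h (m)))) (m)))  →  (h (p (q (s (h (m)) (h (m)) (q (u)))) (g (h (p (u) (g (m) (m)) (m))) (h (h (m)))) (m)))
2. (h (p (q (s (h (m)) (h (m)) (q (u)))) (g (h (p (u) (g (m) (m)) (m))) (h (h (m)))) (m)))  →  (h (p (q (s (h (m)) (h (m)) (q (u)))) (g (h (p (u) (m) (m))) (h (h (m)))) (m)))
normal form: (h (p (q (s (h (m)) (h (m)) (q (u)))) (g (h (p (u) (m) (m))) (h (h (m)))) (m)))

size = 20


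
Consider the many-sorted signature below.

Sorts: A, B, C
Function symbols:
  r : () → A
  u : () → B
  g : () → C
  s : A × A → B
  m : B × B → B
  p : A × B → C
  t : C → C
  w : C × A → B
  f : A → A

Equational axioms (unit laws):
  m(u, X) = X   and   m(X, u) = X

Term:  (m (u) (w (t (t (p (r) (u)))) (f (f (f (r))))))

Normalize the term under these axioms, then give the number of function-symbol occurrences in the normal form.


size = 10

1. (m (u) (w (t (t (p (r) (u)))) (f (f (f (r))))))  →  (w (t (t (p (r) (u)))) (f (f (f (r)))))
normal form: (w (t (t (p (r) (u)))) (f (f (f (r)))))


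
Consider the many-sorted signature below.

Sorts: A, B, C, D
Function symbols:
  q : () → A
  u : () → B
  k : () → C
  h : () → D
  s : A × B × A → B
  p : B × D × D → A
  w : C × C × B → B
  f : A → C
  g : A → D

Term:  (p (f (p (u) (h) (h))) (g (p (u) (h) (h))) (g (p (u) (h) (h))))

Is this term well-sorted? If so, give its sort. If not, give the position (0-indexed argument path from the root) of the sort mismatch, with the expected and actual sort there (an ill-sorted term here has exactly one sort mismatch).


ill-sorted at position [0]: expected B, got C

      (u) : B
      (h) : D
      (h) : D
    (p (u) (h) (h)) : A
  (f (p (u) (h) (h))) : C
      (u) : B
      (h) : D
      (h) : D
    (p (u) (h) (h)) : A
  (g (p (u) (h) (h))) : D
      (u) : B
      (h) : D
      (h) : D
    (p (u) (h) (h)) : A
  (g (p (u) (h) (h))) : D
(p (f (p (u) (h) (h))) (g (p (u) (h) (h))) (g (p (u) (h) (h)))) : ✗ arg 0 at [0] has sort C, expected B


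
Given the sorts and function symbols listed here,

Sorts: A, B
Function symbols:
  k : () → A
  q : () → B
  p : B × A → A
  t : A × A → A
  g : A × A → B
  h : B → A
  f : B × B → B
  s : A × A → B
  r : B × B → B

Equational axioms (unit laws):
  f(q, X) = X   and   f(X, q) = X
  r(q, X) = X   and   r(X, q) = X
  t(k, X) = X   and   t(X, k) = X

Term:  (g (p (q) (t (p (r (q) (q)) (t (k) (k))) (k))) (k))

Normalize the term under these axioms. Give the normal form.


normal form = (g (p (q) (p (q) (k))) (k))

1. (g (p (q) (t (p (r (q) (q)) (t (k) (k))) (k))) (k))  →  (g (p (q) (p (r (q) (q)) (t (k) (k)))) (k))
2. (g (p (q) (p (r (q) (q)) (t (k) (k)))) (k))  →  (g (p (q) (p (q) (t (k) (k)))) (k))
3. (g (p (q) (p (q) (t (k) (k)))) (k))  →  (g (p (q) (p (q) (k))) (k))


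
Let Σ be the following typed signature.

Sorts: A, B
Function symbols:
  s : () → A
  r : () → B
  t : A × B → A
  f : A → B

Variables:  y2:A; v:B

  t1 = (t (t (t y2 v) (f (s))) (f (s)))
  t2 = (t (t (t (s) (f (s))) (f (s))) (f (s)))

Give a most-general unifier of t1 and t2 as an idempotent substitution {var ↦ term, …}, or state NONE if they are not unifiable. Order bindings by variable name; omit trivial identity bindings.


{v ↦ (f (s)), y2 ↦ (s)}


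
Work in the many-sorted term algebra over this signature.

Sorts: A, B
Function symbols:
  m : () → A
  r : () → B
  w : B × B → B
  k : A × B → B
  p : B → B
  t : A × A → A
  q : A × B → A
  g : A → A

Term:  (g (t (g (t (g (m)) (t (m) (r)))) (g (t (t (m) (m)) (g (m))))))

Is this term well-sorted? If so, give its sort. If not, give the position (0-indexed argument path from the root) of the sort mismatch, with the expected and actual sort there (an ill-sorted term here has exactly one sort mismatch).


ill-sorted at position [0, 0, 0, 1, 1]: expected A, got B

          (m) : A
        (g (m)) : A
          (m) : A
          (r) : B
        (t (m) (r)) : ✗ arg 1 at [0, 0, 0, 1, 1] has sort B, expected A
          (m) : A
          (m) : A
        (t (m) (m)) : A
          (m) : A
        (g (m)) : A
      (t (t (m) (m)) (g (m))) : A
    (g (t (t (m) (m)) (g (m)))) : A


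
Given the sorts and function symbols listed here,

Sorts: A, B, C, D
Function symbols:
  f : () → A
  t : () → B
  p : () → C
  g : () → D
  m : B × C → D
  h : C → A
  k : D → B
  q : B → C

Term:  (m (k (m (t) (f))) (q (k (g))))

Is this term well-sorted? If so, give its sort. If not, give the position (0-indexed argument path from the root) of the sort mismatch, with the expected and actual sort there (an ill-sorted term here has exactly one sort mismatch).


      (t) : B
      (f) : A
    (m (t) (f)) : ✗ arg 1 at [0, 0, 1] has sort A, expected C
      (g) : D
    (k (g)) : B
  (q (k (g))) : C

ill-sorted at position [0, 0, 1]: expected C, got A


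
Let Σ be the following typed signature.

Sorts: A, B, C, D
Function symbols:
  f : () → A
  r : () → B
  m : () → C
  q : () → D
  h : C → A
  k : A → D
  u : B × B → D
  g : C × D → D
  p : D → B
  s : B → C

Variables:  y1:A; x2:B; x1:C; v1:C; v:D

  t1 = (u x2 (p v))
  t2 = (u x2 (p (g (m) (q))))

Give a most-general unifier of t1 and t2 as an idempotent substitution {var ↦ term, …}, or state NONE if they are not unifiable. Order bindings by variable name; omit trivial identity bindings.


{v ↦ (g (m) (q))}
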